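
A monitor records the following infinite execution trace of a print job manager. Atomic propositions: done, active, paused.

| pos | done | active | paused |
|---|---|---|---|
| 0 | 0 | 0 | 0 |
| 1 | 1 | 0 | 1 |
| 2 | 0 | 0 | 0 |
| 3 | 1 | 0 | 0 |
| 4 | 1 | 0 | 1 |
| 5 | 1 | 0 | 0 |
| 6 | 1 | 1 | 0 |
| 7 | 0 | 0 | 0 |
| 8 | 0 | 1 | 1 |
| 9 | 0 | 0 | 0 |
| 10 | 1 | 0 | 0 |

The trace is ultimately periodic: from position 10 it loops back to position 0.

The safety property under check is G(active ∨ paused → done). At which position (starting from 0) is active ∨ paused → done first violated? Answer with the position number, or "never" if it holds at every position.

8

Check active ∨ paused → done at each position in order: 0 ✓, 1 ✓, 2 ✓, 3 ✓, 4 ✓, 5 ✓, 6 ✓, 7 ✓.
At position 8 the labels are {active, paused}, so active ∨ paused → done is false there. This is the first violation.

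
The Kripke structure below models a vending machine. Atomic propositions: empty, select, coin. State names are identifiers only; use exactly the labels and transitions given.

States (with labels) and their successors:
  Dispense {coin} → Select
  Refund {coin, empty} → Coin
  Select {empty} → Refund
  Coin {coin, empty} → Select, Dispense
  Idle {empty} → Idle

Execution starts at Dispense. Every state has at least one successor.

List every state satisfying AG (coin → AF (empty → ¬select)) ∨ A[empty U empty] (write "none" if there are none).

States satisfying coin → AF (empty → ¬select): {Dispense, Refund, Select, Coin, Idle}.
States satisfying AG (coin → AF (empty → ¬select)): {Dispense, Refund, Select, Coin, Idle}.
States satisfying empty: {Refund, Select, Coin, Idle}.
States satisfying A[empty U empty]: {Refund, Select, Coin, Idle}.
States satisfying AG (coin → AF (empty → ¬select)) ∨ A[empty U empty]: {Dispense, Refund, Select, Coin, Idle}.

{Dispense, Refund, Select, Coin, Idle}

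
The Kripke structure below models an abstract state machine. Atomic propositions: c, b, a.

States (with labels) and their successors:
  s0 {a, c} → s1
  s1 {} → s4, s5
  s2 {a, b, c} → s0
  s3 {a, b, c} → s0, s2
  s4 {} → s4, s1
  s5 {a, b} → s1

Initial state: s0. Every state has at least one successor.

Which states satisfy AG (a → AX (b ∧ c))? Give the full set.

States satisfying a → AX (b ∧ c): {s1, s4}.
States satisfying AG (a → AX (b ∧ c)): ∅.

none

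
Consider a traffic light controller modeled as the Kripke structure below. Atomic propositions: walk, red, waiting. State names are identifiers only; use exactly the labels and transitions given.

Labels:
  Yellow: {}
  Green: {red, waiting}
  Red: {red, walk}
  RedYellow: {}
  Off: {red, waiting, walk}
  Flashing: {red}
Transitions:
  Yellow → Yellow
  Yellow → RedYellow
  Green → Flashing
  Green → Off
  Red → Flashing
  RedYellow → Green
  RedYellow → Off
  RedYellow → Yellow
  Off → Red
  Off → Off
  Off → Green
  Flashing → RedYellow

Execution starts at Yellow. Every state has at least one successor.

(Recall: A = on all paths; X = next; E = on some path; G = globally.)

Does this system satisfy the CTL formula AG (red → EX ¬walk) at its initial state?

Holds

States satisfying red → EX ¬walk: {Yellow, Green, Red, RedYellow, Off, Flashing}.
States satisfying AG (red → EX ¬walk): {Yellow, Green, Red, RedYellow, Off, Flashing}.
Every state reachable from Yellow satisfies red → EX ¬walk.
Yellow ∈ Sat(AG (red → EX ¬walk)).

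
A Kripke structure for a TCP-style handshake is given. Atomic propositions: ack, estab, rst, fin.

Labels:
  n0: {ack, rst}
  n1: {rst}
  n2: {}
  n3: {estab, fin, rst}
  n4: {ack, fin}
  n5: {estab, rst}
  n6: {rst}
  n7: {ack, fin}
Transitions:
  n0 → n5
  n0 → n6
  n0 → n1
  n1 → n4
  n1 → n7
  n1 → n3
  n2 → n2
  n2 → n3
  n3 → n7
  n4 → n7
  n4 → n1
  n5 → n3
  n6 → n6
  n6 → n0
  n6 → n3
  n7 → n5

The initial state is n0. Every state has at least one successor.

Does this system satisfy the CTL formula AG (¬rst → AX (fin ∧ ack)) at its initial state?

No

States satisfying ¬rst → AX (fin ∧ ack): {n0, n1, n3, n5, n6}.
States satisfying AG (¬rst → AX (fin ∧ ack)): ∅.
n4 is reachable from n0 and violates ¬rst → AX (fin ∧ ack), so AG fails at n0.
n0 ∉ Sat(AG (¬rst → AX (fin ∧ ack))).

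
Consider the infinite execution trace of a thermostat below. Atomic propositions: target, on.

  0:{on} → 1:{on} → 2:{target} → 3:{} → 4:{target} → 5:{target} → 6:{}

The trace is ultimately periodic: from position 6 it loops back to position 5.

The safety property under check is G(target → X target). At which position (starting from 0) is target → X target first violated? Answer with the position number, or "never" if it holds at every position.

Check target → X target at each position in order: 0 ✓, 1 ✓.
At position 2 the labels are {target} and the next position 3 has {}, so target → X target is false there. This is the first violation.

2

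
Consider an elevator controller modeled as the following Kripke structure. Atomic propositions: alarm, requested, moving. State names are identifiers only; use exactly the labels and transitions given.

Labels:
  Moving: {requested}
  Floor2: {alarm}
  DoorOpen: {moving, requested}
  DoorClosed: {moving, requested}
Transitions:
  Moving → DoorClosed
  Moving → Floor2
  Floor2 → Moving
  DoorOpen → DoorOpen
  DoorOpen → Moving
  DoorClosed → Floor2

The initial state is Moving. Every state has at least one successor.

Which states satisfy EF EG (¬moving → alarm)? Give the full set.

States satisfying EG (¬moving → alarm): {DoorOpen}.
States satisfying EF EG (¬moving → alarm): {DoorOpen}.

{DoorOpen}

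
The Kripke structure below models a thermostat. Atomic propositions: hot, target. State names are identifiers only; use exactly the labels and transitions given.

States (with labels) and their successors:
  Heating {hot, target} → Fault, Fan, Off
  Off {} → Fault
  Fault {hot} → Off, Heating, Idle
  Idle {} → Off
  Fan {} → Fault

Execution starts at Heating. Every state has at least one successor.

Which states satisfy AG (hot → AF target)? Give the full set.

States satisfying hot → AF target: {Heating, Off, Idle, Fan}.
States satisfying AG (hot → AF target): ∅.

none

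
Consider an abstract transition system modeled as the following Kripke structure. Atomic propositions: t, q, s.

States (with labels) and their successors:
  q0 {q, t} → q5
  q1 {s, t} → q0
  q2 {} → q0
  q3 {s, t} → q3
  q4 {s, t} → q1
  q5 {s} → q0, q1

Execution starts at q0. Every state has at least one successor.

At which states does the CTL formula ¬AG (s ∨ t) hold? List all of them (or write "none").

States satisfying s ∨ t: {q0, q1, q3, q4, q5}.
States satisfying AG (s ∨ t): {q0, q1, q3, q4, q5}.
States satisfying ¬AG (s ∨ t): {q2}.

{q2}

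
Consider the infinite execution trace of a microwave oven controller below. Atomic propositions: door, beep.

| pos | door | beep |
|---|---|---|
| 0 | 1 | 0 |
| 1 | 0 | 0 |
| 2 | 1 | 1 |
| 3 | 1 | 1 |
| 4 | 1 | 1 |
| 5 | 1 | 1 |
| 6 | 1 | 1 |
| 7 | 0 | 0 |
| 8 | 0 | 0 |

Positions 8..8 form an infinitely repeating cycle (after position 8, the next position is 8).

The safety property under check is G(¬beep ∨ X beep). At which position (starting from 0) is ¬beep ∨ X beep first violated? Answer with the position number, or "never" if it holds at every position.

Check ¬beep ∨ X beep at each position in order: 0 ✓, 1 ✓, 2 ✓, 3 ✓, 4 ✓, 5 ✓.
At position 6 the labels are {beep, door} and the next position 7 has {}, so ¬beep ∨ X beep is false there. This is the first violation.

6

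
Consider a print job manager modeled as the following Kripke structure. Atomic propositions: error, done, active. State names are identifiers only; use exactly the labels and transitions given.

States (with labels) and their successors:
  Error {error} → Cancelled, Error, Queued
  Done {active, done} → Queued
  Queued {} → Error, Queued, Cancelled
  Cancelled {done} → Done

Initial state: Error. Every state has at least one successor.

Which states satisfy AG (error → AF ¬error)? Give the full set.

none

States satisfying error → AF ¬error: {Done, Queued, Cancelled}.
States satisfying AG (error → AF ¬error): ∅.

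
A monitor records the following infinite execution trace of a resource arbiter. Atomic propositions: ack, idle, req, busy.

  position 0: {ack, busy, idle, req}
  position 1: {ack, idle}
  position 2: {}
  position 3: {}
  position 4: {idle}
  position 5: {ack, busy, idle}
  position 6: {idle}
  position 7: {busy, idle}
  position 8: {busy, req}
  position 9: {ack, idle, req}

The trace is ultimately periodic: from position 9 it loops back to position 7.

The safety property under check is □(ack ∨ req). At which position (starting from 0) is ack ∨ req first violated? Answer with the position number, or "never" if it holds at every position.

Check ack ∨ req at each position in order: 0 ✓, 1 ✓.
At position 2 the labels are {}, so ack ∨ req is false there. This is the first violation.

2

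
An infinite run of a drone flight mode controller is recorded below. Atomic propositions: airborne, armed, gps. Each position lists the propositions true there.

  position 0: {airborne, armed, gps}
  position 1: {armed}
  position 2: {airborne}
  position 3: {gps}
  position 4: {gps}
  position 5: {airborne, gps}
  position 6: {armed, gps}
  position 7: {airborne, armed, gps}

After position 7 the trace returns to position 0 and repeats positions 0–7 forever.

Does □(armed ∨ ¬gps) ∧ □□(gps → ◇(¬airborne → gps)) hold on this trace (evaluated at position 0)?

armed ∨ ¬gps must hold at every position from 0 onward. It fails at position 3, so □(armed ∨ ¬gps) is false.
□(gps → ◇(¬airborne → gps)) holds at every position 0..7, and those are all positions ever visited, so □□(gps → ◇(¬airborne → gps)) holds.
At position 0: □(armed ∨ ¬gps) is false; □□(gps → ◇(¬airborne → gps)) is true; so □(armed ∨ ¬gps) ∧ □□(gps → ◇(¬airborne → gps)) is false.

No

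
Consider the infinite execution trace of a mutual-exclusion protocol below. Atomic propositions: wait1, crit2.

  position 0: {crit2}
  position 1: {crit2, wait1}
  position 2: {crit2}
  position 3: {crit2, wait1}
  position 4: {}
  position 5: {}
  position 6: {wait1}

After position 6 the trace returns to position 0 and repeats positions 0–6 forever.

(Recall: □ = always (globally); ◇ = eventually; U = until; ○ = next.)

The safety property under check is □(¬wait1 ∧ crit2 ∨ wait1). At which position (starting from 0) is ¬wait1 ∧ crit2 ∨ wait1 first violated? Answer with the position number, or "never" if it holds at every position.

Check ¬wait1 ∧ crit2 ∨ wait1 at each position in order: 0 ✓, 1 ✓, 2 ✓, 3 ✓.
At position 4 the labels are {}, so ¬wait1 ∧ crit2 ∨ wait1 is false there. This is the first violation.

4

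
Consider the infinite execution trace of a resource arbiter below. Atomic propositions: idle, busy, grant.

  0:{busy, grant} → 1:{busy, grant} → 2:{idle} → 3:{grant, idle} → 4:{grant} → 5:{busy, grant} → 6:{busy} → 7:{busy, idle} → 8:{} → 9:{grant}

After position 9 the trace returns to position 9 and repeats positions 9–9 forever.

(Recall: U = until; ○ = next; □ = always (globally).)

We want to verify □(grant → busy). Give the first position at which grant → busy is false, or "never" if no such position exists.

Check grant → busy at each position in order: 0 ✓, 1 ✓, 2 ✓.
At position 3 the labels are {grant, idle}, so grant → busy is false there. This is the first violation.

3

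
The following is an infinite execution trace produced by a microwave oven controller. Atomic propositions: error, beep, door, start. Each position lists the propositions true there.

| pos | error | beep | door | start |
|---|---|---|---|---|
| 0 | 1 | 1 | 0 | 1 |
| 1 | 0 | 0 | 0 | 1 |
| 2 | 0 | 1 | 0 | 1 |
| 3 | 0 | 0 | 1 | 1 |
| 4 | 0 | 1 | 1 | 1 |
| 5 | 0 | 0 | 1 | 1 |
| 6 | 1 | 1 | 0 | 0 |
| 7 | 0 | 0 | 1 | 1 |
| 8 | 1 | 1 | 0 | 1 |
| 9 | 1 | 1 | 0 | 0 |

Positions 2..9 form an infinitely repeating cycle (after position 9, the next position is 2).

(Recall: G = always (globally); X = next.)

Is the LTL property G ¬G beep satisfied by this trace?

¬G beep holds at every position 0..9, and those are all positions ever visited, so G ¬G beep holds.

Satisfied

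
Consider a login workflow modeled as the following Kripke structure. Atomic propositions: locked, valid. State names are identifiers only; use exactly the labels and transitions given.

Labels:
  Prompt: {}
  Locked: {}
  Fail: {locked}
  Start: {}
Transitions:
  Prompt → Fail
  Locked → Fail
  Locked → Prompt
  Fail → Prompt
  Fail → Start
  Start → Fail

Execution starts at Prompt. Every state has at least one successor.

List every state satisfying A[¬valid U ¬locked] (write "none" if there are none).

{Prompt, Locked, Fail, Start}

States satisfying ¬valid: {Prompt, Locked, Fail, Start}.
States satisfying ¬locked: {Prompt, Locked, Start}.
States satisfying A[¬valid U ¬locked]: {Prompt, Locked, Fail, Start}.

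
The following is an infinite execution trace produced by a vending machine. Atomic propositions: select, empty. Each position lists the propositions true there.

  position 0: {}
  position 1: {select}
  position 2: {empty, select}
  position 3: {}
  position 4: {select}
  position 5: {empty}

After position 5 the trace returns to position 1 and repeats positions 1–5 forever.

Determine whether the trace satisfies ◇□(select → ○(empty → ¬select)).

□(select → ○(empty → ¬select)) is false at every position 0..5, so it never becomes true and ◇□(select → ○(empty → ¬select)) fails.

Does not hold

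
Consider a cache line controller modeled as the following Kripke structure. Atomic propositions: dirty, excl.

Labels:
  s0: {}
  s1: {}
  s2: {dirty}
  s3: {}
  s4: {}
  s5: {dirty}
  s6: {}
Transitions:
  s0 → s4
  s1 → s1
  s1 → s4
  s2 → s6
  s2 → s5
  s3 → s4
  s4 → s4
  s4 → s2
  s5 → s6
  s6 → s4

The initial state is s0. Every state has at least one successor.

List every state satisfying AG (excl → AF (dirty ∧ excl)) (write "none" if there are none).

States satisfying excl → AF (dirty ∧ excl): {s0, s1, s2, s3, s4, s5, s6}.
States satisfying AG (excl → AF (dirty ∧ excl)): {s0, s1, s2, s3, s4, s5, s6}.

{s0, s1, s2, s3, s4, s5, s6}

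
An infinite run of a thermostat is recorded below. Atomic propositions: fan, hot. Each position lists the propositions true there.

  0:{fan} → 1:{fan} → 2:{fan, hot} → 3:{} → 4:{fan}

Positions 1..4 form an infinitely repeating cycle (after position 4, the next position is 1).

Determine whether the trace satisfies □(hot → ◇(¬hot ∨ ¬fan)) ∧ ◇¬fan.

Holds

hot → ◇(¬hot ∨ ¬fan) holds at every position 0..4, and those are all positions ever visited, so □(hot → ◇(¬hot ∨ ¬fan)) holds.
Positions where hot holds: 2.
Check ◇(¬hot ∨ ¬fan) at each: 2→ok.
¬fan holds at position 3, which is reachable from 0, so ◇¬fan holds.
At position 0: □(hot → ◇(¬hot ∨ ¬fan)) is true; ◇¬fan is true; so □(hot → ◇(¬hot ∨ ¬fan)) ∧ ◇¬fan is true.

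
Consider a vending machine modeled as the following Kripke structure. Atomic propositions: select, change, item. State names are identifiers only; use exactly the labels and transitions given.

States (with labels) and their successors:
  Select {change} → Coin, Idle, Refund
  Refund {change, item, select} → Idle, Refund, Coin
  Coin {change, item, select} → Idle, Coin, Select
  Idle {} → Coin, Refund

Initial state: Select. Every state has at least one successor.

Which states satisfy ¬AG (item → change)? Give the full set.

none

States satisfying item → change: {Select, Refund, Coin, Idle}.
States satisfying AG (item → change): {Select, Refund, Coin, Idle}.
States satisfying ¬AG (item → change): ∅.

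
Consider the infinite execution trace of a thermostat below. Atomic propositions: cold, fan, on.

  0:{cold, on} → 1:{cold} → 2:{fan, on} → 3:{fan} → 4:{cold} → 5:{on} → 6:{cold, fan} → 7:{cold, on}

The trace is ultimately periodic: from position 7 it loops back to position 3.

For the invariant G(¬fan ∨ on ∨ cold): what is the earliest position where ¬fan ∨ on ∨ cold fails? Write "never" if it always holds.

Check ¬fan ∨ on ∨ cold at each position in order: 0 ✓, 1 ✓, 2 ✓.
At position 3 the labels are {fan}, so ¬fan ∨ on ∨ cold is false there. This is the first violation.

3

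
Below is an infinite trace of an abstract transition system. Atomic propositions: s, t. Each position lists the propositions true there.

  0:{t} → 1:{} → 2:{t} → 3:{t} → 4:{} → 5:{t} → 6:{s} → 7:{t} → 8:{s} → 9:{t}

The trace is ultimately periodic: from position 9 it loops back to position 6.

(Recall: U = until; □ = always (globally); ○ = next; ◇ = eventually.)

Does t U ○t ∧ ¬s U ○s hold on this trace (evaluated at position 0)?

Walking from position 0: ○t first holds at position 1, and t holds at every earlier position along the way, so t U ○t holds.
Walking from position 0: ○s first holds at position 5, and ¬s holds at every earlier position along the way, so ¬s U ○s holds.
At position 0: t U ○t is true; ¬s U ○s is true; so t U ○t ∧ ¬s U ○s is true.

Satisfied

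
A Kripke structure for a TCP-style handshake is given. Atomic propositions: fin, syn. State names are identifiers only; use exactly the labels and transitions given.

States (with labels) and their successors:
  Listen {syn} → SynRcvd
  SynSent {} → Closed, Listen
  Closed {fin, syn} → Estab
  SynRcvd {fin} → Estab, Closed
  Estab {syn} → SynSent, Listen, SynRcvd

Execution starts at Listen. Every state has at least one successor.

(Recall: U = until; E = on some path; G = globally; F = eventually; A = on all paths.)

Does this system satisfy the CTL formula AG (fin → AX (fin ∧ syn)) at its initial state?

States satisfying fin → AX (fin ∧ syn): {Listen, SynSent, Estab}.
States satisfying AG (fin → AX (fin ∧ syn)): ∅.
Closed is reachable from Listen and violates fin → AX (fin ∧ syn), so AG fails at Listen.
Listen ∉ Sat(AG (fin → AX (fin ∧ syn))).

Does not hold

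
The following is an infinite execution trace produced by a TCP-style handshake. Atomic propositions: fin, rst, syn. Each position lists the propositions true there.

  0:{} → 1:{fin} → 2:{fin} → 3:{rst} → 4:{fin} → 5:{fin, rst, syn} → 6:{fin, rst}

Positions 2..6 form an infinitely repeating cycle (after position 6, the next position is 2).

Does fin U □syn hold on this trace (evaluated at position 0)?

Walking from position 0: at position 0, □syn has not yet held and fin fails, so fin U □syn is false.

Violated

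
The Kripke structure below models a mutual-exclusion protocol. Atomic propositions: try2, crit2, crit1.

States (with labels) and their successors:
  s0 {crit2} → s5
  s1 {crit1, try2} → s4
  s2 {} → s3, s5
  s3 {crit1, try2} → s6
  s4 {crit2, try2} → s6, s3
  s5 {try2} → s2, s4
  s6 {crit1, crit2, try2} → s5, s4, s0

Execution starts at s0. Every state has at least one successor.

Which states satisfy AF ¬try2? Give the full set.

{s0, s2}

States satisfying ¬try2: {s0, s2}.
States satisfying AF ¬try2: {s0, s2}.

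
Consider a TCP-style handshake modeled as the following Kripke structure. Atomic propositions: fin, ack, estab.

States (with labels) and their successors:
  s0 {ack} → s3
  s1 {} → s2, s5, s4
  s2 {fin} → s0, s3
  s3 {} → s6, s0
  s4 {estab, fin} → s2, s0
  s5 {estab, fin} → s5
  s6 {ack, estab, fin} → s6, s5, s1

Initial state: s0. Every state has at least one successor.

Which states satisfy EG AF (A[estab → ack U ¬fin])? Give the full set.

{s0, s1, s2, s3, s4}

States satisfying AF (A[estab → ack U ¬fin]): {s0, s1, s2, s3, s4}.
States satisfying EG AF (A[estab → ack U ¬fin]): {s0, s1, s2, s3, s4}.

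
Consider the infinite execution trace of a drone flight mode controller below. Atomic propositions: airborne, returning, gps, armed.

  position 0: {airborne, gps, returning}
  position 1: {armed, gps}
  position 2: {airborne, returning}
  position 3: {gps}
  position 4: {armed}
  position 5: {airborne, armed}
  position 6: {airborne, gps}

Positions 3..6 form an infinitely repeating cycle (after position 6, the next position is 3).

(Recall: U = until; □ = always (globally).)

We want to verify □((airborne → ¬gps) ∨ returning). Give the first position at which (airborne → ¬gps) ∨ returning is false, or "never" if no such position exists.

Check (airborne → ¬gps) ∨ returning at each position in order: 0 ✓, 1 ✓, 2 ✓, 3 ✓, 4 ✓, 5 ✓.
At position 6 the labels are {airborne, gps}, so (airborne → ¬gps) ∨ returning is false there. This is the first violation.

6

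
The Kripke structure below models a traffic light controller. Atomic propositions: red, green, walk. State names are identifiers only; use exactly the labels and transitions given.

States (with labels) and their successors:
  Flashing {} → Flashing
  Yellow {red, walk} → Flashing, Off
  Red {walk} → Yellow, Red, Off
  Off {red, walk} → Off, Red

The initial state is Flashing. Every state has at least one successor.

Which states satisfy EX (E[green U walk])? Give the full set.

{Yellow, Red, Off}

States satisfying E[green U walk]: {Yellow, Red, Off}.
States satisfying EX (E[green U walk]): {Yellow, Red, Off}.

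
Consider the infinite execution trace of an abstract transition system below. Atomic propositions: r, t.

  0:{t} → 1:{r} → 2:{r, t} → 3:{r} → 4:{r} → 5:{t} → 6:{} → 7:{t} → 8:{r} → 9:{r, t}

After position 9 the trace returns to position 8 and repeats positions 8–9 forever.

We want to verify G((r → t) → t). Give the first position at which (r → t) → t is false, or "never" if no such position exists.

6

Check (r → t) → t at each position in order: 0 ✓, 1 ✓, 2 ✓, 3 ✓, 4 ✓, 5 ✓.
At position 6 the labels are {}, so (r → t) → t is false there. This is the first violation.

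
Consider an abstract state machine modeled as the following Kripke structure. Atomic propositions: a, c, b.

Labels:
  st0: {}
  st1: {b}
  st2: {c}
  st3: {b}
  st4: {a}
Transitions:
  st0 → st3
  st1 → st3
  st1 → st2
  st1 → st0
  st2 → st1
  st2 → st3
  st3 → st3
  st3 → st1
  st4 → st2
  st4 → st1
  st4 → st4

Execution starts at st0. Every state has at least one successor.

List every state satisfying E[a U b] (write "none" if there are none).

States satisfying a: {st4}.
States satisfying b: {st1, st3}.
States satisfying E[a U b]: {st1, st3, st4}.

{st1, st3, st4}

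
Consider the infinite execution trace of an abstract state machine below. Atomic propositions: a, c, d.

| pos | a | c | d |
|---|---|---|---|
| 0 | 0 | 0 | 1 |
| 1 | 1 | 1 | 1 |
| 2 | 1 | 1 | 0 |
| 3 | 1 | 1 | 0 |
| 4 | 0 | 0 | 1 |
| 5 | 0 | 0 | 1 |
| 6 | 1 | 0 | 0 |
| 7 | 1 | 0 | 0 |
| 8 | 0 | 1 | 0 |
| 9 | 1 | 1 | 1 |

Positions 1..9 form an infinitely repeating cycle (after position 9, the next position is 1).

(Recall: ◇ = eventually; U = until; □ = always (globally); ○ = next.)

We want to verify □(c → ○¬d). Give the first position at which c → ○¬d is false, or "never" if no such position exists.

3

Check c → ○¬d at each position in order: 0 ✓, 1 ✓, 2 ✓.
At position 3 the labels are {a, c} and the next position 4 has {d}, so c → ○¬d is false there. This is the first violation.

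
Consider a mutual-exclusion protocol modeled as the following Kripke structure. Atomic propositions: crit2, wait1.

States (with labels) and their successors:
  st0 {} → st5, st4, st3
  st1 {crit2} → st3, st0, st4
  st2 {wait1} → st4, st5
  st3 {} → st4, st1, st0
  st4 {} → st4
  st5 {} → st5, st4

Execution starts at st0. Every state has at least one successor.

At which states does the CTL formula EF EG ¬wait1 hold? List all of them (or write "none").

States satisfying EG ¬wait1: {st0, st1, st3, st4, st5}.
States satisfying EF EG ¬wait1: {st0, st1, st2, st3, st4, st5}.

{st0, st1, st2, st3, st4, st5}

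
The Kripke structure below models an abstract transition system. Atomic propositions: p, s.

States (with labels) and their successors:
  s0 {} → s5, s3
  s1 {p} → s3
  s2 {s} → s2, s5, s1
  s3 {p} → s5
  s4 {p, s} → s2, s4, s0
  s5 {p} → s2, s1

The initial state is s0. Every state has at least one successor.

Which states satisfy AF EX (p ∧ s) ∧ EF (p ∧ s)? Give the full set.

{s4}

States satisfying EX (p ∧ s): {s4}.
States satisfying AF EX (p ∧ s): {s4}.
States satisfying p ∧ s: {s4}.
States satisfying EF (p ∧ s): {s4}.
States satisfying AF EX (p ∧ s) ∧ EF (p ∧ s): {s4}.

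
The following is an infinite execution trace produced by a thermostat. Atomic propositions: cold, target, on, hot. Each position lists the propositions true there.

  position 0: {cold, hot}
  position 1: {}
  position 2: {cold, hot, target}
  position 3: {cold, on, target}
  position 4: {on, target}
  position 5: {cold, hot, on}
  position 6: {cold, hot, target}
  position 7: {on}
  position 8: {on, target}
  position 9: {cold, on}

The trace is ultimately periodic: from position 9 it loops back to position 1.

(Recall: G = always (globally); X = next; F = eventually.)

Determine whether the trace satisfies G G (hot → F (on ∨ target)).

G (hot → F (on ∨ target)) holds at every position 0..9, and those are all positions ever visited, so G G (hot → F (on ∨ target)) holds.

Satisfied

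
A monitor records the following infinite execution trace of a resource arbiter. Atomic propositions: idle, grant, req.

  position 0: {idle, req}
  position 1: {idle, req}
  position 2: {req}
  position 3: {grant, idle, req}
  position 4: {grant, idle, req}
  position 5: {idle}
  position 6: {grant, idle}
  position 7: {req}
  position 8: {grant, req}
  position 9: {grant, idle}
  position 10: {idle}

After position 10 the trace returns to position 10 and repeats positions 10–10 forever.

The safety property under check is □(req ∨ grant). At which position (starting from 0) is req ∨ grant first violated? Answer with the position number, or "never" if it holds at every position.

5

Check req ∨ grant at each position in order: 0 ✓, 1 ✓, 2 ✓, 3 ✓, 4 ✓.
At position 5 the labels are {idle}, so req ∨ grant is false there. This is the first violation.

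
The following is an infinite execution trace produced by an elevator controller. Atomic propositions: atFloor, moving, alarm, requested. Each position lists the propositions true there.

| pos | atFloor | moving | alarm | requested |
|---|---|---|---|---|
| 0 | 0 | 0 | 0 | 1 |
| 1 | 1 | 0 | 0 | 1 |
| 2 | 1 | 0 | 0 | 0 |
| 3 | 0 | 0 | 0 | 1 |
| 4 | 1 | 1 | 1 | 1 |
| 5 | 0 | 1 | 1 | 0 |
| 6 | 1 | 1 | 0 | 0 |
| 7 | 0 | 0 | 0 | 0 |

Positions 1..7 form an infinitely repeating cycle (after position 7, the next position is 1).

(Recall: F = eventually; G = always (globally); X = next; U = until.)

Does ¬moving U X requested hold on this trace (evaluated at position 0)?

Satisfied

Walking from position 0: X requested first holds at position 0, and ¬moving holds at every earlier position along the way, so ¬moving U X requested holds.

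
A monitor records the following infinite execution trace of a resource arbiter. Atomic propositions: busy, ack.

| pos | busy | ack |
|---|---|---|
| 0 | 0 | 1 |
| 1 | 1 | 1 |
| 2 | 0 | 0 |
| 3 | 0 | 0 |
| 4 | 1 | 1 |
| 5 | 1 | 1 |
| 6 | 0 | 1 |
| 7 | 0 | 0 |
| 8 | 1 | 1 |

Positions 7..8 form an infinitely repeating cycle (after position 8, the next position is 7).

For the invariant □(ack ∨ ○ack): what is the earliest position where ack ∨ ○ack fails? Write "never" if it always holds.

Check ack ∨ ○ack at each position in order: 0 ✓, 1 ✓.
At position 2 the labels are {} and the next position 3 has {}, so ack ∨ ○ack is false there. This is the first violation.

2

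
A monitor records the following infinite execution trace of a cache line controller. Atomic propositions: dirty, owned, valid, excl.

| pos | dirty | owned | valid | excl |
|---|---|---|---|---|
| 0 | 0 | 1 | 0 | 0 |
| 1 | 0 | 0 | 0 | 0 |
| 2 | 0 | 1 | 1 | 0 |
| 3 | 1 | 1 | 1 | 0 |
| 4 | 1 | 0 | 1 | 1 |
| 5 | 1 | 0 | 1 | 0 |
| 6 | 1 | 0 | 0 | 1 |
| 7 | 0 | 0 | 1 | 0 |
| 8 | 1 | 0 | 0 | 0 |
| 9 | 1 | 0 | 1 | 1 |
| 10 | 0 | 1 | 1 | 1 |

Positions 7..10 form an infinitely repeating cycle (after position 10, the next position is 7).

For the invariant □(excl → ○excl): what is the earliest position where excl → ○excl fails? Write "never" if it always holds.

4

Check excl → ○excl at each position in order: 0 ✓, 1 ✓, 2 ✓, 3 ✓.
At position 4 the labels are {dirty, excl, valid} and the next position 5 has {dirty, valid}, so excl → ○excl is false there. This is the first violation.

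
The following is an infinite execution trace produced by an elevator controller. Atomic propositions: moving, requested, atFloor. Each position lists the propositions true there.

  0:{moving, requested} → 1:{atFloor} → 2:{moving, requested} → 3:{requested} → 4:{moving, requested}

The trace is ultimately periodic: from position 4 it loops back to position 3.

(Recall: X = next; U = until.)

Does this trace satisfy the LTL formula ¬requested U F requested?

Walking from position 0: F requested first holds at position 0, and ¬requested holds at every earlier position along the way, so ¬requested U F requested holds.

Satisfied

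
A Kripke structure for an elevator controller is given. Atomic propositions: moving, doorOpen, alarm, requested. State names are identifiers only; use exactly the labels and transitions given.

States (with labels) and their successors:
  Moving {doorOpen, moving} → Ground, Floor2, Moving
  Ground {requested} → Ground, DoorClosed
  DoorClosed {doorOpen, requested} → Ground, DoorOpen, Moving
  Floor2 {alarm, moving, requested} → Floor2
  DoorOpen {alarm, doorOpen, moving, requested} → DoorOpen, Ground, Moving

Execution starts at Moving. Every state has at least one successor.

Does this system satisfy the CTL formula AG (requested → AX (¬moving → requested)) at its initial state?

States satisfying requested → AX (¬moving → requested): {Moving, Ground, DoorClosed, Floor2, DoorOpen}.
States satisfying AG (requested → AX (¬moving → requested)): {Moving, Ground, DoorClosed, Floor2, DoorOpen}.
Every state reachable from Moving satisfies requested → AX (¬moving → requested).
Moving ∈ Sat(AG (requested → AX (¬moving → requested))).

Satisfied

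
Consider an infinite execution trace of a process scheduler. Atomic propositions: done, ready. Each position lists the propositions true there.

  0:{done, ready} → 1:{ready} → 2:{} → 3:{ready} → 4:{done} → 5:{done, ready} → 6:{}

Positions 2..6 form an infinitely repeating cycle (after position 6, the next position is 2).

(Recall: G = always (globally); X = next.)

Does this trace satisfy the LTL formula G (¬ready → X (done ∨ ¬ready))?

Violated

¬ready → X (done ∨ ¬ready) must hold at every position from 0 onward. It fails at position 2, so G (¬ready → X (done ∨ ¬ready)) is false.
Positions where ¬ready holds: 2, 4, 6.
Check X (done ∨ ¬ready) at each: 2→fails, 4→ok, 6→ok.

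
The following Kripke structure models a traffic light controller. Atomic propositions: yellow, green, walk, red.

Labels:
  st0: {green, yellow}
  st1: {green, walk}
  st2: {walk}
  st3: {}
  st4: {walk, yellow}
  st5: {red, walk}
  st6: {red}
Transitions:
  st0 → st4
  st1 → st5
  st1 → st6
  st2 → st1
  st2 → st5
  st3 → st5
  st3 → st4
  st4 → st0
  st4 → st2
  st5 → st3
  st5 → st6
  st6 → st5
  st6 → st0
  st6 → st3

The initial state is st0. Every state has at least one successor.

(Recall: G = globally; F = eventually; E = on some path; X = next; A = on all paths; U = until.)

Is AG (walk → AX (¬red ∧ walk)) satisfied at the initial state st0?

Violated

States satisfying walk → AX (¬red ∧ walk): {st0, st3, st6}.
States satisfying AG (walk → AX (¬red ∧ walk)): ∅.
st1 is reachable from st0 and violates walk → AX (¬red ∧ walk), so AG fails at st0.
st0 ∉ Sat(AG (walk → AX (¬red ∧ walk))).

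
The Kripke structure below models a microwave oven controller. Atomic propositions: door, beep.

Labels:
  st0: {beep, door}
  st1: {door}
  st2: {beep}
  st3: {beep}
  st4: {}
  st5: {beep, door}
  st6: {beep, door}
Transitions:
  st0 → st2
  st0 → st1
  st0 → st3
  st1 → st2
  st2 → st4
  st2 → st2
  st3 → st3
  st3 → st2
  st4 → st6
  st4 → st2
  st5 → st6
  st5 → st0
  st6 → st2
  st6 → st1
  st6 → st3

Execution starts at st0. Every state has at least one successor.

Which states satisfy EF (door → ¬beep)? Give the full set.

States satisfying door → ¬beep: {st1, st2, st3, st4}.
States satisfying EF (door → ¬beep): {st0, st1, st2, st3, st4, st5, st6}.

{st0, st1, st2, st3, st4, st5, st6}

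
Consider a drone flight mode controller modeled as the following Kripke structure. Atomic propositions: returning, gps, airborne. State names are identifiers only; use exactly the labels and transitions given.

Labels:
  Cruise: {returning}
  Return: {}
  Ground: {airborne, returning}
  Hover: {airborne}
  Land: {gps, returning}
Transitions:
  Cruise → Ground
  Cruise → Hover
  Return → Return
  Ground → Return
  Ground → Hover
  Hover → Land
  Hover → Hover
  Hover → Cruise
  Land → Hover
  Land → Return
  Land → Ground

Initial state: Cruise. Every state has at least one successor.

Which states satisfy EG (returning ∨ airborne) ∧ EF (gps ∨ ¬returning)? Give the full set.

{Cruise, Ground, Hover, Land}

States satisfying returning ∨ airborne: {Cruise, Ground, Hover, Land}.
States satisfying EG (returning ∨ airborne): {Cruise, Ground, Hover, Land}.
States satisfying gps ∨ ¬returning: {Return, Hover, Land}.
States satisfying EF (gps ∨ ¬returning): {Cruise, Return, Ground, Hover, Land}.
States satisfying EG (returning ∨ airborne) ∧ EF (gps ∨ ¬returning): {Cruise, Ground, Hover, Land}.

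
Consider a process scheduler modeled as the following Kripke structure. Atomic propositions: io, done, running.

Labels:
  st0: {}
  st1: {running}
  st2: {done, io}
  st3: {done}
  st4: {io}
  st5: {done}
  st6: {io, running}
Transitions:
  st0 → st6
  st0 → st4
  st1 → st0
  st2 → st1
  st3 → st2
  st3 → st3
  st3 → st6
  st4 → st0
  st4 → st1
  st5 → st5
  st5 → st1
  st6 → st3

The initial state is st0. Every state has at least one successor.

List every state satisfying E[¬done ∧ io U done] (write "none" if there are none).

States satisfying ¬done ∧ io: {st4, st6}.
States satisfying done: {st2, st3, st5}.
States satisfying E[¬done ∧ io U done]: {st2, st3, st5, st6}.

{st2, st3, st5, st6}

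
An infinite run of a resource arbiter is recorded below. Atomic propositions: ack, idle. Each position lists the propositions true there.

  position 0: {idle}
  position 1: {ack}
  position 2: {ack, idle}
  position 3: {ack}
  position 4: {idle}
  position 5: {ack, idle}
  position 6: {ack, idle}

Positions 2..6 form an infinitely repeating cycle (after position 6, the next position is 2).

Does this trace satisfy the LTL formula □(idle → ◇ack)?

Satisfied

idle → ◇ack holds at every position 0..6, and those are all positions ever visited, so □(idle → ◇ack) holds.
Positions where idle holds: 0, 2, 4, 5, 6.
Check ◇ack at each: 0→ok, 2→ok, 4→ok, 5→ok, 6→ok.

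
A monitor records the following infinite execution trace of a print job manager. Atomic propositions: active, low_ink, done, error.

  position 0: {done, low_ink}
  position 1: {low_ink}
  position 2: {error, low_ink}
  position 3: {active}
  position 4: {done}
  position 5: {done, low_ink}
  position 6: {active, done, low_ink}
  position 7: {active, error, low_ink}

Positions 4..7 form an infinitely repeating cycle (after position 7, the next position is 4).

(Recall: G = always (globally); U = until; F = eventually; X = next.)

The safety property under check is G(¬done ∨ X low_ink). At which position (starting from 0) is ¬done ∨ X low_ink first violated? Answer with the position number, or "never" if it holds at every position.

never

¬done ∨ X low_ink holds at every position 0..7, and those are all the positions the trace ever visits, so the invariant G(¬done ∨ X low_ink) is never violated.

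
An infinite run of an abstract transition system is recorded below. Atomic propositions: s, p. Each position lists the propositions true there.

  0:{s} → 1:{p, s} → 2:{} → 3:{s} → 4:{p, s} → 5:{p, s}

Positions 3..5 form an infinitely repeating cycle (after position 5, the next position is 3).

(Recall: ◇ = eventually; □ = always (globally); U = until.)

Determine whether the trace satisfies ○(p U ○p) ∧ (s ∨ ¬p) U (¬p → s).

Violated

The position after 0 is 1; p U ○p is false there.
Walking from position 0: ¬p → s first holds at position 0, and s ∨ ¬p holds at every earlier position along the way, so (s ∨ ¬p) U (¬p → s) holds.
At position 0: ○(p U ○p) is false; (s ∨ ¬p) U (¬p → s) is true; so ○(p U ○p) ∧ (s ∨ ¬p) U (¬p → s) is false.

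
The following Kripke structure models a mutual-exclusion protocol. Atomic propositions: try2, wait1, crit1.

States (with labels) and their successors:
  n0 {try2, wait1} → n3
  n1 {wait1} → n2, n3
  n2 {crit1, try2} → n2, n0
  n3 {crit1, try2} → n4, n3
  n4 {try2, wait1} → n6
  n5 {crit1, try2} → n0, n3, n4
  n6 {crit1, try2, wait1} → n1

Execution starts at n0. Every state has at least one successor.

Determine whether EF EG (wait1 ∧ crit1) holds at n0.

Does not hold

States satisfying EG (wait1 ∧ crit1): ∅.
States satisfying EF EG (wait1 ∧ crit1): ∅.
No suitable path/successor from n0 witnesses the formula.
n0 ∉ Sat(EF EG (wait1 ∧ crit1)).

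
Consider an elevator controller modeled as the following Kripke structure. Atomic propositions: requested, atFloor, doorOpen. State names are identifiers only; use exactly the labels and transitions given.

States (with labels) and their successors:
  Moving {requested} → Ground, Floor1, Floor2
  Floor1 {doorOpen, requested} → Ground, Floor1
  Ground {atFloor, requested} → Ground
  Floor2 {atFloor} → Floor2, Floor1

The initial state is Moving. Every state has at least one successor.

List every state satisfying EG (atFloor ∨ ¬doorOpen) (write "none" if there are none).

States satisfying atFloor ∨ ¬doorOpen: {Moving, Ground, Floor2}.
States satisfying EG (atFloor ∨ ¬doorOpen): {Moving, Ground, Floor2}.

{Moving, Ground, Floor2}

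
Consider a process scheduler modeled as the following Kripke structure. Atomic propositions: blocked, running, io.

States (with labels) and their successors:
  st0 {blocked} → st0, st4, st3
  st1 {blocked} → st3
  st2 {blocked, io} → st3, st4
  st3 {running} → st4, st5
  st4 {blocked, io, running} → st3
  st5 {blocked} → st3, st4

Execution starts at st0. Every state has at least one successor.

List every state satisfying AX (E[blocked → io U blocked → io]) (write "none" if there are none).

{st1, st2, st4, st5}

States satisfying E[blocked → io U blocked → io]: {st2, st3, st4}.
States satisfying AX (E[blocked → io U blocked → io]): {st1, st2, st4, st5}.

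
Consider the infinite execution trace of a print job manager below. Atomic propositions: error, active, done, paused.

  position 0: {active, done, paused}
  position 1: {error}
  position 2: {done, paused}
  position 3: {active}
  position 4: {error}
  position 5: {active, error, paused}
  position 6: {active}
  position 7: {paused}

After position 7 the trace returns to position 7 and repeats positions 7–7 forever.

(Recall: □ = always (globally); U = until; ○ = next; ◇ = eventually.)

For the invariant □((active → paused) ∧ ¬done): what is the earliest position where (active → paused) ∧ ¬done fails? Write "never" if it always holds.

0

At position 0 the labels are {active, done, paused}, so (active → paused) ∧ ¬done is false there. This is the first violation.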